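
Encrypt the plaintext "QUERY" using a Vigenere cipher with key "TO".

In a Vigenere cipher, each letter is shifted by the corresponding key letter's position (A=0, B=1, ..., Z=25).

Step 1: Repeat key to match plaintext length:
  Plaintext: QUERY
  Key:       TOTOT
Step 2: Encrypt each letter:
  Q(16) + T(19) = (16+19) mod 26 = 9 = J
  U(20) + O(14) = (20+14) mod 26 = 8 = I
  E(4) + T(19) = (4+19) mod 26 = 23 = X
  R(17) + O(14) = (17+14) mod 26 = 5 = F
  Y(24) + T(19) = (24+19) mod 26 = 17 = R
Ciphertext: JIXFR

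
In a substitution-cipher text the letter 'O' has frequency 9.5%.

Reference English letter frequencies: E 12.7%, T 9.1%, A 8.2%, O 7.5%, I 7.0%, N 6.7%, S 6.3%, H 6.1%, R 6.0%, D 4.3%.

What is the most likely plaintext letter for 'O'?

Step 1: The observed frequency is 9.5%.
Step 2: Compare with English frequencies:
  E: 12.7% (difference: 3.2%)
  T: 9.1% (difference: 0.4%) <-- closest
  A: 8.2% (difference: 1.3%)
  O: 7.5% (difference: 2.0%)
  I: 7.0% (difference: 2.5%)
  N: 6.7% (difference: 2.8%)
  S: 6.3% (difference: 3.2%)
  H: 6.1% (difference: 3.4%)
  R: 6.0% (difference: 3.5%)
  D: 4.3% (difference: 5.2%)
Step 3: 'O' most likely represents 'T' (frequency 9.1%).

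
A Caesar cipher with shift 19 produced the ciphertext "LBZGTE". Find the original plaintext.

Step 1: Reverse the shift by subtracting 19 from each letter position.
  L (position 11) -> position (11-19) mod 26 = 18 -> S
  B (position 1) -> position (1-19) mod 26 = 8 -> I
  Z (position 25) -> position (25-19) mod 26 = 6 -> G
  G (position 6) -> position (6-19) mod 26 = 13 -> N
  T (position 19) -> position (19-19) mod 26 = 0 -> A
  E (position 4) -> position (4-19) mod 26 = 11 -> L
Decrypted message: SIGNAL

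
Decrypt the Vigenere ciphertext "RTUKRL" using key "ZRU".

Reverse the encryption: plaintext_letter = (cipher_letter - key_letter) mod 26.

Step 1: Extend key: ZRUZRU
Step 2: Decrypt each letter (c - k) mod 26:
  R(17) - Z(25) = (17-25) mod 26 = 18 = S
  T(19) - R(17) = (19-17) mod 26 = 2 = C
  U(20) - U(20) = (20-20) mod 26 = 0 = A
  K(10) - Z(25) = (10-25) mod 26 = 11 = L
  R(17) - R(17) = (17-17) mod 26 = 0 = A
  L(11) - U(20) = (11-20) mod 26 = 17 = R
Plaintext: SCALAR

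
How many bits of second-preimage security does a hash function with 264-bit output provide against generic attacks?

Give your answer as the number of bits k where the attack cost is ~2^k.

Step 1: The hash has a 264-bit output.
Step 2: Second-preimage resistance means: given a specific input x, it should be infeasible to find a different y with h(y) = h(x).
With a 264-bit output, a generic search for a second preimage costs about 2^264 evaluations (each trial matches the fixed target with probability 2^-264).
Step 3: Security level = 264 bits.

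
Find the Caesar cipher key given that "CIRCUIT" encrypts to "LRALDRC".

Step 1: Compare first letters: C (position 2) -> L (position 11).
Step 2: Shift = (11 - 2) mod 26 = 9.
The shift value is 9.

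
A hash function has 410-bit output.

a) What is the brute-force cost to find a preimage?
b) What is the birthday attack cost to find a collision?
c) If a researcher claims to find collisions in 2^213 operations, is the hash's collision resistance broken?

Step 1: Preimage resistance requires brute-force of 2^410 operations.
Step 2: Collision resistance (birthday bound) = 2^(410/2) = 2^205.
Step 3: The claimed attack costs 2^213 operations.
Step 4: Since 2^213 >= 2^205, the claimed attack is no faster than the generic birthday attack, so this does not break collision resistance.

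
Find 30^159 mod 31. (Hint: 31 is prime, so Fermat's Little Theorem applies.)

Step 1: Since 31 is prime, by Fermat's Little Theorem: 30^30 = 1 (mod 31).
Step 2: Reduce exponent: 159 mod 30 = 9.
Step 3: So 30^159 = 30^9 (mod 31).
Step 4: 30^9 mod 31 = 30.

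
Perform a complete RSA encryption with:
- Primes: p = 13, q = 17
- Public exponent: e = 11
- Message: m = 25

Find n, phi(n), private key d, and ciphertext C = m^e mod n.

Step 1: n = 13 * 17 = 221.
Step 2: phi(n) = (13-1)(17-1) = 12 * 16 = 192.
Step 3: Find d = 11^(-1) mod 192 = 35.
  Verify: 11 * 35 = 385 = 1 (mod 192).
Step 4: C = 25^11 mod 221 = 155.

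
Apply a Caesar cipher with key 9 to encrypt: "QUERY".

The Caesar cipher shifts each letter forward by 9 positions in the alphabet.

Step 1: For each letter, shift forward by 9 positions (mod 26).
  Q (position 16) -> position (16+9) mod 26 = 25 -> Z
  U (position 20) -> position (20+9) mod 26 = 3 -> D
  E (position 4) -> position (4+9) mod 26 = 13 -> N
  R (position 17) -> position (17+9) mod 26 = 0 -> A
  Y (position 24) -> position (24+9) mod 26 = 7 -> H
Result: ZDNAH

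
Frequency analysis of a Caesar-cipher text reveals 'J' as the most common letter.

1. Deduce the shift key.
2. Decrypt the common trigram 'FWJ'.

Step 1: In English, 'E' is the most frequent letter (12.7%).
Step 2: The most frequent ciphertext letter is 'J' (position 9).
Step 3: Shift = (9 - 4) mod 26 = 5.
Step 4: Decrypt 'FWJ' by shifting back 5:
  F -> A
  W -> R
  J -> E
Step 5: 'FWJ' decrypts to 'ARE'.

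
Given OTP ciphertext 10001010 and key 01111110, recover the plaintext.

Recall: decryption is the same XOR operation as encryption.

Step 1: XOR ciphertext with key:
  Ciphertext: 10001010
  Key:        01111110
  XOR:        11110100
Step 2: Plaintext = 11110100 = 244 in decimal.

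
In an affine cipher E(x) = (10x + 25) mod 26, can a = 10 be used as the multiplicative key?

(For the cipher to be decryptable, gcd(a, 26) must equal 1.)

Step 1: Compute gcd(10, 26).
Step 2: gcd(10, 26) = 2.
Since gcd = 2 != 1, 10 shares a common factor with 26, so it cannot be used.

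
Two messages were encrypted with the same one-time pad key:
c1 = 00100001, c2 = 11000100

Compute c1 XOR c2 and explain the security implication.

Step 1: c1 XOR c2 = (m1 XOR k) XOR (m2 XOR k).
Step 2: By XOR associativity/commutativity: = m1 XOR m2 XOR k XOR k = m1 XOR m2.
Step 3: 00100001 XOR 11000100 = 11100101 = 229.
Step 4: The key cancels out! An attacker learns m1 XOR m2 = 229, revealing the relationship between plaintexts.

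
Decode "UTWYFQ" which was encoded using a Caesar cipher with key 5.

Step 1: Reverse the shift by subtracting 5 from each letter position.
  U (position 20) -> position (20-5) mod 26 = 15 -> P
  T (position 19) -> position (19-5) mod 26 = 14 -> O
  W (position 22) -> position (22-5) mod 26 = 17 -> R
  Y (position 24) -> position (24-5) mod 26 = 19 -> T
  F (position 5) -> position (5-5) mod 26 = 0 -> A
  Q (position 16) -> position (16-5) mod 26 = 11 -> L
Decrypted message: PORTAL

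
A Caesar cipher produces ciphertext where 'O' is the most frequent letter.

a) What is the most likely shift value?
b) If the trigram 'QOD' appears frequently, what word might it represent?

Step 1: In English, 'E' is the most frequent letter (12.7%).
Step 2: The most frequent ciphertext letter is 'O' (position 14).
Step 3: Shift = (14 - 4) mod 26 = 10.
Step 4: Decrypt 'QOD' by shifting back 10:
  Q -> G
  O -> E
  D -> T
Step 5: 'QOD' decrypts to 'GET'.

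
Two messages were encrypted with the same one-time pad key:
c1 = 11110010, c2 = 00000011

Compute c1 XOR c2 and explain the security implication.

Step 1: c1 XOR c2 = (m1 XOR k) XOR (m2 XOR k).
Step 2: By XOR associativity/commutativity: = m1 XOR m2 XOR k XOR k = m1 XOR m2.
Step 3: 11110010 XOR 00000011 = 11110001 = 241.
Step 4: The key cancels out! An attacker learns m1 XOR m2 = 241, revealing the relationship between plaintexts.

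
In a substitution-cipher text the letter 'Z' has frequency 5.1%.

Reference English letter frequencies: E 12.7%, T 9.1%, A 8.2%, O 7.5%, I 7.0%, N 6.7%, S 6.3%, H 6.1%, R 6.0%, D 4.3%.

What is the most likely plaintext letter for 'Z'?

Step 1: The observed frequency is 5.1%.
Step 2: Compare with English frequencies:
  E: 12.7% (difference: 7.6%)
  T: 9.1% (difference: 4.0%)
  A: 8.2% (difference: 3.1%)
  O: 7.5% (difference: 2.4%)
  I: 7.0% (difference: 1.9%)
  N: 6.7% (difference: 1.6%)
  S: 6.3% (difference: 1.2%)
  H: 6.1% (difference: 1.0%)
  R: 6.0% (difference: 0.9%)
  D: 4.3% (difference: 0.8%) <-- closest
Step 3: 'Z' most likely represents 'D' (frequency 4.3%).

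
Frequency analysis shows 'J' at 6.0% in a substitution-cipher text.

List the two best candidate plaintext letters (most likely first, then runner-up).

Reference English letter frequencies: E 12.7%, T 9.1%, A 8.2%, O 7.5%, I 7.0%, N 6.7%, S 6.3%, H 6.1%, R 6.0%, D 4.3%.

Step 1: Observed frequency of 'J' is 6.0%.
Step 2: Compute distances to each reference frequency and sort:
  R (6.0%): difference = 0.0% <-- BEST
  H (6.1%): difference = 0.1% <-- RUNNER-UP
  S (6.3%): difference = 0.3%
  N (6.7%): difference = 0.7%
  I (7.0%): difference = 1.0%
Step 3: Most likely is 'R' (6.0%, diff 0.0%); second most likely is 'H' (6.1%, diff 0.1%).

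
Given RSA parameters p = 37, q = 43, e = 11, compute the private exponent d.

Step 1: n = 37 * 43 = 1591.
Step 2: phi(n) = 36 * 42 = 1512.
Step 3: Find d such that 11 * d = 1 (mod 1512).
Step 4: d = 11^(-1) mod 1512 = 275.
Verification: 11 * 275 = 3025 = 2 * 1512 + 1.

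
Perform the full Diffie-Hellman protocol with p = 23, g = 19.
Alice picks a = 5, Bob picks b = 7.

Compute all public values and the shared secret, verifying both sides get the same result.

Step 1: A = g^a mod p = 19^5 mod 23 = 11.
Step 2: B = g^b mod p = 19^7 mod 23 = 15.
Step 3: Alice computes s = B^a mod p = 15^5 mod 23 = 7.
Step 4: Bob computes s = A^b mod p = 11^7 mod 23 = 7.
Both sides agree: shared secret = 7.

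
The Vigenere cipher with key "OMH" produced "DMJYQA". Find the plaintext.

Step 1: Extend key: OMHOMH
Step 2: Decrypt each letter (c - k) mod 26:
  D(3) - O(14) = (3-14) mod 26 = 15 = P
  M(12) - M(12) = (12-12) mod 26 = 0 = A
  J(9) - H(7) = (9-7) mod 26 = 2 = C
  Y(24) - O(14) = (24-14) mod 26 = 10 = K
  Q(16) - M(12) = (16-12) mod 26 = 4 = E
  A(0) - H(7) = (0-7) mod 26 = 19 = T
Plaintext: PACKET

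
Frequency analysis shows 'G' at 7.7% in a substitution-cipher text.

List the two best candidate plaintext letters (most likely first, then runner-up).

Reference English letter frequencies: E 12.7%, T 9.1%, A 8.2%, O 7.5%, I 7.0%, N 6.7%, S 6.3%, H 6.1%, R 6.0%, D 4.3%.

Step 1: Observed frequency of 'G' is 7.7%.
Step 2: Compute distances to each reference frequency and sort:
  O (7.5%): difference = 0.2% <-- BEST
  A (8.2%): difference = 0.5% <-- RUNNER-UP
  I (7.0%): difference = 0.7%
  N (6.7%): difference = 1.0%
  T (9.1%): difference = 1.4%
Step 3: Most likely is 'O' (7.5%, diff 0.2%); second most likely is 'A' (8.2%, diff 0.5%).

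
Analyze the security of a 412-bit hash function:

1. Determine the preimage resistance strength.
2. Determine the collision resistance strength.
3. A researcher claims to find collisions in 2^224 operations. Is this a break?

Step 1: Preimage resistance requires brute-force of 2^412 operations.
Step 2: Collision resistance (birthday bound) = 2^(412/2) = 2^206.
Step 3: The claimed attack costs 2^224 operations.
Step 4: Since 2^224 >= 2^206, the claimed attack is no faster than the generic birthday attack, so this does not break collision resistance.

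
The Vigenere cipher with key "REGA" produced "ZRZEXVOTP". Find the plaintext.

Step 1: Extend key: REGAREGAR
Step 2: Decrypt each letter (c - k) mod 26:
  Z(25) - R(17) = (25-17) mod 26 = 8 = I
  R(17) - E(4) = (17-4) mod 26 = 13 = N
  Z(25) - G(6) = (25-6) mod 26 = 19 = T
  E(4) - A(0) = (4-0) mod 26 = 4 = E
  X(23) - R(17) = (23-17) mod 26 = 6 = G
  V(21) - E(4) = (21-4) mod 26 = 17 = R
  O(14) - G(6) = (14-6) mod 26 = 8 = I
  T(19) - A(0) = (19-0) mod 26 = 19 = T
  P(15) - R(17) = (15-17) mod 26 = 24 = Y
Plaintext: INTEGRITY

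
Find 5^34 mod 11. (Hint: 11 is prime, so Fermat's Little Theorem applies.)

Step 1: Since 11 is prime, by Fermat's Little Theorem: 5^10 = 1 (mod 11).
Step 2: Reduce exponent: 34 mod 10 = 4.
Step 3: So 5^34 = 5^4 (mod 11).
Step 4: 5^4 mod 11 = 9.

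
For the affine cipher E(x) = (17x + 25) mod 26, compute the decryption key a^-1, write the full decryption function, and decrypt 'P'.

Step 1: Find a^-1, the modular inverse of 17 mod 26.
Step 2: We need 17 * a^-1 = 1 (mod 26).
Step 3: 17 * 23 = 391 = 15 * 26 + 1, so a^-1 = 23.
Step 4: D(y) = 23(y - 25) mod 26.
Step 5: Apply to 'P' (y = 15): D(15) = 23 * (15 - 25) mod 26 = 23 * -10 mod 26 = 4 -> 'E'.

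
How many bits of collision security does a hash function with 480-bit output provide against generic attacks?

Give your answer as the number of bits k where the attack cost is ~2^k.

Step 1: The hash has a 480-bit output.
Step 2: Collision resistance means it should be infeasible to find any x != y with h(x) = h(y).
By the birthday bound, a generic collision search succeeds after about sqrt(2^480) = 2^(480/2) = 2^240 evaluations.
Step 3: Security level = 240 bits.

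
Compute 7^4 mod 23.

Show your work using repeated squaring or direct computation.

Step 1: Compute 7^4 mod 23 step by step, reducing modulo 23 at each step.
  7^1 mod 23 = 7
  7^2 mod 23 = (7 * 7) mod 23 = 3
  7^3 mod 23 = (3 * 7) mod 23 = 21
  7^4 mod 23 = (21 * 7) mod 23 = 9
Step 2: Result = 9.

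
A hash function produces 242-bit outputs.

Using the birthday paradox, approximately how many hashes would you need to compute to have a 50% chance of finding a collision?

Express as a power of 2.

Step 1: The birthday paradox gives collision probability ~50% after sqrt(2^n) = 2^(n/2) hashes.
Step 2: For 242-bit output: 2^(242/2) = 2^121.
Step 3: Approximately 2^121 hash computations needed.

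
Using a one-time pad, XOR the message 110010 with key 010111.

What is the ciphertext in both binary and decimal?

Step 1: Write out the XOR operation bit by bit:
  Message: 110010
  Key:     010111
  XOR:     100101
Step 2: Convert to decimal: 100101 = 37.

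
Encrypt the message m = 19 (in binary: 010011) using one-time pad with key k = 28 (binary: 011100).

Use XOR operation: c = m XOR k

Step 1: Write out the XOR operation bit by bit:
  Message: 010011
  Key:     011100
  XOR:     001111
Step 2: Convert to decimal: 001111 = 15.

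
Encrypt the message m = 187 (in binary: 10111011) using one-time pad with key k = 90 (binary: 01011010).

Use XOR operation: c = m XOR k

Step 1: Write out the XOR operation bit by bit:
  Message: 10111011
  Key:     01011010
  XOR:     11100001
Step 2: Convert to decimal: 11100001 = 225.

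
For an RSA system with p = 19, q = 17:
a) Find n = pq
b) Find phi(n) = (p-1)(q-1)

Step 1: n = p * q = 19 * 17 = 323.
Step 2: phi(n) = (p-1)(q-1) = 18 * 16 = 288.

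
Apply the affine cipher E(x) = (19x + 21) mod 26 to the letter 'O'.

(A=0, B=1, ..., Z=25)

Step 1: Convert 'O' to number: x = 14.
Step 2: E(14) = (19 * 14 + 21) mod 26 = 287 mod 26 = 1.
Step 3: Convert 1 back to letter: B.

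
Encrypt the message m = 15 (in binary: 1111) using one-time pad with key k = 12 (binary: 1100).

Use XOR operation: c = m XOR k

Step 1: Write out the XOR operation bit by bit:
  Message: 1111
  Key:     1100
  XOR:     0011
Step 2: Convert to decimal: 0011 = 3.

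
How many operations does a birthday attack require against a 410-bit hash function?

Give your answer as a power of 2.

Step 1: The birthday paradox gives collision probability ~50% after sqrt(2^n) = 2^(n/2) hashes.
Step 2: For 410-bit output: 2^(410/2) = 2^205.
Step 3: Approximately 2^205 hash computations needed.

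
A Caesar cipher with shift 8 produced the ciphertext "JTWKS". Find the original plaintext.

Step 1: Reverse the shift by subtracting 8 from each letter position.
  J (position 9) -> position (9-8) mod 26 = 1 -> B
  T (position 19) -> position (19-8) mod 26 = 11 -> L
  W (position 22) -> position (22-8) mod 26 = 14 -> O
  K (position 10) -> position (10-8) mod 26 = 2 -> C
  S (position 18) -> position (18-8) mod 26 = 10 -> K
Decrypted message: BLOCK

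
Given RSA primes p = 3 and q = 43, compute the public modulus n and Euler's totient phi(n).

Step 1: n = p * q = 3 * 43 = 129.
Step 2: phi(n) = (p-1)(q-1) = 2 * 42 = 84.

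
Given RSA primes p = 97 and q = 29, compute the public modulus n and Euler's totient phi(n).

Step 1: n = p * q = 97 * 29 = 2813.
Step 2: phi(n) = (p-1)(q-1) = 96 * 28 = 2688.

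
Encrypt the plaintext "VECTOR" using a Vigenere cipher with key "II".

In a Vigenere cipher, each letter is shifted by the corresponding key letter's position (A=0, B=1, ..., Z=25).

Step 1: Repeat key to match plaintext length:
  Plaintext: VECTOR
  Key:       IIIIII
Step 2: Encrypt each letter:
  V(21) + I(8) = (21+8) mod 26 = 3 = D
  E(4) + I(8) = (4+8) mod 26 = 12 = M
  C(2) + I(8) = (2+8) mod 26 = 10 = K
  T(19) + I(8) = (19+8) mod 26 = 1 = B
  O(14) + I(8) = (14+8) mod 26 = 22 = W
  R(17) + I(8) = (17+8) mod 26 = 25 = Z
Ciphertext: DMKBWZ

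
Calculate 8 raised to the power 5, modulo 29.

Step 1: Compute 8^5 mod 29 step by step, reducing modulo 29 at each step.
  8^1 mod 29 = 8
  8^2 mod 29 = (8 * 8) mod 29 = 6
  8^3 mod 29 = (6 * 8) mod 29 = 19
  8^4 mod 29 = (19 * 8) mod 29 = 7
  8^5 mod 29 = (7 * 8) mod 29 = 27
Step 2: Result = 27.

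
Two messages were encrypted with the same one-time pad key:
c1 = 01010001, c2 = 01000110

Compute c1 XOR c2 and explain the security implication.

Step 1: c1 XOR c2 = (m1 XOR k) XOR (m2 XOR k).
Step 2: By XOR associativity/commutativity: = m1 XOR m2 XOR k XOR k = m1 XOR m2.
Step 3: 01010001 XOR 01000110 = 00010111 = 23.
Step 4: The key cancels out! An attacker learns m1 XOR m2 = 23, revealing the relationship between plaintexts.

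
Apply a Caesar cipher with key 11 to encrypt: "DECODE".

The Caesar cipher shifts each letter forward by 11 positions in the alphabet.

Step 1: For each letter, shift forward by 11 positions (mod 26).
  D (position 3) -> position (3+11) mod 26 = 14 -> O
  E (position 4) -> position (4+11) mod 26 = 15 -> P
  C (position 2) -> position (2+11) mod 26 = 13 -> N
  O (position 14) -> position (14+11) mod 26 = 25 -> Z
  D (position 3) -> position (3+11) mod 26 = 14 -> O
  E (position 4) -> position (4+11) mod 26 = 15 -> P
Result: OPNZOP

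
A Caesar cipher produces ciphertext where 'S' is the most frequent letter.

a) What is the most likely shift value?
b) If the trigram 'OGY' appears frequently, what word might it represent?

Step 1: In English, 'E' is the most frequent letter (12.7%).
Step 2: The most frequent ciphertext letter is 'S' (position 18).
Step 3: Shift = (18 - 4) mod 26 = 14.
Step 4: Decrypt 'OGY' by shifting back 14:
  O -> A
  G -> S
  Y -> K
Step 5: 'OGY' decrypts to 'ASK'.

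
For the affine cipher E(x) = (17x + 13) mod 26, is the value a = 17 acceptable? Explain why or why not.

Step 1: Compute gcd(17, 26).
Step 2: gcd(17, 26) = 1.
Since gcd = 1, 17 is coprime with 26, so it is a valid key.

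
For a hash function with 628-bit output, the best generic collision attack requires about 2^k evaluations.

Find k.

Step 1: The hash has a 628-bit output.
Step 2: Collision resistance means it should be infeasible to find any x != y with h(x) = h(y).
By the birthday bound, a generic collision search succeeds after about sqrt(2^628) = 2^(628/2) = 2^314 evaluations.
Step 3: Security level = 314 bits.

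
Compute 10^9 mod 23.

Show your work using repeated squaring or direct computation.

Step 1: Compute 10^9 mod 23 step by step, reducing modulo 23 at each step.
  10^1 mod 23 = 10
  10^2 mod 23 = (10 * 10) mod 23 = 8
  10^3 mod 23 = (8 * 10) mod 23 = 11
  10^4 mod 23 = (11 * 10) mod 23 = 18
  10^5 mod 23 = (18 * 10) mod 23 = 19
  10^6 mod 23 = (19 * 10) mod 23 = 6
  10^7 mod 23 = (6 * 10) mod 23 = 14
  10^8 mod 23 = (14 * 10) mod 23 = 2
  10^9 mod 23 = (2 * 10) mod 23 = 20
Step 2: Result = 20.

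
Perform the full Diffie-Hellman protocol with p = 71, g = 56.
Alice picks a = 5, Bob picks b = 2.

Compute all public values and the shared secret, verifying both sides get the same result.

Step 1: A = g^a mod p = 56^5 mod 71 = 41.
Step 2: B = g^b mod p = 56^2 mod 71 = 12.
Step 3: Alice computes s = B^a mod p = 12^5 mod 71 = 48.
Step 4: Bob computes s = A^b mod p = 41^2 mod 71 = 48.
Both sides agree: shared secret = 48.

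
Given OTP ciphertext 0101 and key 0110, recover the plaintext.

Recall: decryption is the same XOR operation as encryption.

Step 1: XOR ciphertext with key:
  Ciphertext: 0101
  Key:        0110
  XOR:        0011
Step 2: Plaintext = 0011 = 3 in decimal.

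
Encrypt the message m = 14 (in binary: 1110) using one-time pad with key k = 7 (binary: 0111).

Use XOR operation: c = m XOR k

Step 1: Write out the XOR operation bit by bit:
  Message: 1110
  Key:     0111
  XOR:     1001
Step 2: Convert to decimal: 1001 = 9.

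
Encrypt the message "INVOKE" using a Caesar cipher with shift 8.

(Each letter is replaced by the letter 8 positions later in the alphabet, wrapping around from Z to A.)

Step 1: For each letter, shift forward by 8 positions (mod 26).
  I (position 8) -> position (8+8) mod 26 = 16 -> Q
  N (position 13) -> position (13+8) mod 26 = 21 -> V
  V (position 21) -> position (21+8) mod 26 = 3 -> D
  O (position 14) -> position (14+8) mod 26 = 22 -> W
  K (position 10) -> position (10+8) mod 26 = 18 -> S
  E (position 4) -> position (4+8) mod 26 = 12 -> M
Result: QVDWSM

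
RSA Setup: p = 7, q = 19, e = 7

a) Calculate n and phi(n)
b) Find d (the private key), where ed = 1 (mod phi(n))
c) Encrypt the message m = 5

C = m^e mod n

Step 1: n = 7 * 19 = 133.
Step 2: phi(n) = (7-1)(19-1) = 6 * 18 = 108.
Step 3: Find d = 7^(-1) mod 108 = 31.
  Verify: 7 * 31 = 217 = 1 (mod 108).
Step 4: C = 5^7 mod 133 = 54.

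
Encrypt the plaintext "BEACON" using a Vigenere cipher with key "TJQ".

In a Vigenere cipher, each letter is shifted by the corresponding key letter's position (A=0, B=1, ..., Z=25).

Step 1: Repeat key to match plaintext length:
  Plaintext: BEACON
  Key:       TJQTJQ
Step 2: Encrypt each letter:
  B(1) + T(19) = (1+19) mod 26 = 20 = U
  E(4) + J(9) = (4+9) mod 26 = 13 = N
  A(0) + Q(16) = (0+16) mod 26 = 16 = Q
  C(2) + T(19) = (2+19) mod 26 = 21 = V
  O(14) + J(9) = (14+9) mod 26 = 23 = X
  N(13) + Q(16) = (13+16) mod 26 = 3 = D
Ciphertext: UNQVXD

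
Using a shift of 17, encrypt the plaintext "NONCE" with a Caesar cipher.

Step 1: For each letter, shift forward by 17 positions (mod 26).
  N (position 13) -> position (13+17) mod 26 = 4 -> E
  O (position 14) -> position (14+17) mod 26 = 5 -> F
  N (position 13) -> position (13+17) mod 26 = 4 -> E
  C (position 2) -> position (2+17) mod 26 = 19 -> T
  E (position 4) -> position (4+17) mod 26 = 21 -> V
Result: EFETV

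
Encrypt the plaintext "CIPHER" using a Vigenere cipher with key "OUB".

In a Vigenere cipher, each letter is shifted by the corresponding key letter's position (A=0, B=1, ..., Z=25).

Step 1: Repeat key to match plaintext length:
  Plaintext: CIPHER
  Key:       OUBOUB
Step 2: Encrypt each letter:
  C(2) + O(14) = (2+14) mod 26 = 16 = Q
  I(8) + U(20) = (8+20) mod 26 = 2 = C
  P(15) + B(1) = (15+1) mod 26 = 16 = Q
  H(7) + O(14) = (7+14) mod 26 = 21 = V
  E(4) + U(20) = (4+20) mod 26 = 24 = Y
  R(17) + B(1) = (17+1) mod 26 = 18 = S
Ciphertext: QCQVYS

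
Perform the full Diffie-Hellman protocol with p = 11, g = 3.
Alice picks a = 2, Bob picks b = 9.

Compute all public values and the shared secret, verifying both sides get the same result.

Step 1: A = g^a mod p = 3^2 mod 11 = 9.
Step 2: B = g^b mod p = 3^9 mod 11 = 4.
Step 3: Alice computes s = B^a mod p = 4^2 mod 11 = 5.
Step 4: Bob computes s = A^b mod p = 9^9 mod 11 = 5.
Both sides agree: shared secret = 5.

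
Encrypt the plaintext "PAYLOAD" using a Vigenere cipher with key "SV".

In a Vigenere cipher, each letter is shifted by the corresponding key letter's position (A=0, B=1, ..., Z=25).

Step 1: Repeat key to match plaintext length:
  Plaintext: PAYLOAD
  Key:       SVSVSVS
Step 2: Encrypt each letter:
  P(15) + S(18) = (15+18) mod 26 = 7 = H
  A(0) + V(21) = (0+21) mod 26 = 21 = V
  Y(24) + S(18) = (24+18) mod 26 = 16 = Q
  L(11) + V(21) = (11+21) mod 26 = 6 = G
  O(14) + S(18) = (14+18) mod 26 = 6 = G
  A(0) + V(21) = (0+21) mod 26 = 21 = V
  D(3) + S(18) = (3+18) mod 26 = 21 = V
Ciphertext: HVQGGVV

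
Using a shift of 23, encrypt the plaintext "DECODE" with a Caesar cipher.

Step 1: For each letter, shift forward by 23 positions (mod 26).
  D (position 3) -> position (3+23) mod 26 = 0 -> A
  E (position 4) -> position (4+23) mod 26 = 1 -> B
  C (position 2) -> position (2+23) mod 26 = 25 -> Z
  O (position 14) -> position (14+23) mod 26 = 11 -> L
  D (position 3) -> position (3+23) mod 26 = 0 -> A
  E (position 4) -> position (4+23) mod 26 = 1 -> B
Result: ABZLAB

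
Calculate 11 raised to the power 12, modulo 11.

Step 1: Compute 11^12 mod 11 step by step, reducing modulo 11 at each step.
  11^1 mod 11 = 0
  11^2 mod 11 = (0 * 11) mod 11 = 0
  11^3 mod 11 = (0 * 11) mod 11 = 0
  11^4 mod 11 = (0 * 11) mod 11 = 0
  11^5 mod 11 = (0 * 11) mod 11 = 0
  11^6 mod 11 = (0 * 11) mod 11 = 0
  11^7 mod 11 = (0 * 11) mod 11 = 0
  11^8 mod 11 = (0 * 11) mod 11 = 0
  11^9 mod 11 = (0 * 11) mod 11 = 0
  11^10 mod 11 = (0 * 11) mod 11 = 0
  11^11 mod 11 = (0 * 11) mod 11 = 0
  11^12 mod 11 = (0 * 11) mod 11 = 0
Step 2: Result = 0.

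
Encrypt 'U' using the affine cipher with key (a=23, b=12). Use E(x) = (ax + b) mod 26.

Step 1: Convert 'U' to number: x = 20.
Step 2: E(20) = (23 * 20 + 12) mod 26 = 472 mod 26 = 4.
Step 3: Convert 4 back to letter: E.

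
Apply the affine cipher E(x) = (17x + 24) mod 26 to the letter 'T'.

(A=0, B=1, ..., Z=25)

Step 1: Convert 'T' to number: x = 19.
Step 2: E(19) = (17 * 19 + 24) mod 26 = 347 mod 26 = 9.
Step 3: Convert 9 back to letter: J.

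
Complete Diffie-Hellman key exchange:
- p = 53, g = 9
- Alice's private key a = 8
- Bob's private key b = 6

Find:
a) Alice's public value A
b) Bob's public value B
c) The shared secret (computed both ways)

Step 1: A = g^a mod p = 9^8 mod 53 = 15.
Step 2: B = g^b mod p = 9^6 mod 53 = 10.
Step 3: Alice computes s = B^a mod p = 10^8 mod 53 = 24.
Step 4: Bob computes s = A^b mod p = 15^6 mod 53 = 24.
Both sides agree: shared secret = 24.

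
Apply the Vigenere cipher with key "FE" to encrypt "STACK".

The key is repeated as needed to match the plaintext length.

Step 1: Repeat key to match plaintext length:
  Plaintext: STACK
  Key:       FEFEF
Step 2: Encrypt each letter:
  S(18) + F(5) = (18+5) mod 26 = 23 = X
  T(19) + E(4) = (19+4) mod 26 = 23 = X
  A(0) + F(5) = (0+5) mod 26 = 5 = F
  C(2) + E(4) = (2+4) mod 26 = 6 = G
  K(10) + F(5) = (10+5) mod 26 = 15 = P
Ciphertext: XXFGP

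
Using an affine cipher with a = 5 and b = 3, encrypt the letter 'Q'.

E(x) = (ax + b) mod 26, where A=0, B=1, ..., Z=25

Step 1: Convert 'Q' to number: x = 16.
Step 2: E(16) = (5 * 16 + 3) mod 26 = 83 mod 26 = 5.
Step 3: Convert 5 back to letter: F.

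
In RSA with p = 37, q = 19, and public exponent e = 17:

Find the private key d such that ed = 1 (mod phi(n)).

Step 1: n = 37 * 19 = 703.
Step 2: phi(n) = 36 * 18 = 648.
Step 3: Find d such that 17 * d = 1 (mod 648).
Step 4: d = 17^(-1) mod 648 = 305.
Verification: 17 * 305 = 5185 = 8 * 648 + 1.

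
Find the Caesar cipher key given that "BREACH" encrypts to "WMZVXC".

Step 1: Compare first letters: B (position 1) -> W (position 22).
Step 2: Shift = (22 - 1) mod 26 = 21.
The shift value is 21.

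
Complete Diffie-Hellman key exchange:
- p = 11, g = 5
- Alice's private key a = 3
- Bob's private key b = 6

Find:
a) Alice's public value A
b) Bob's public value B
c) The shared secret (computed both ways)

Step 1: A = g^a mod p = 5^3 mod 11 = 4.
Step 2: B = g^b mod p = 5^6 mod 11 = 5.
Step 3: Alice computes s = B^a mod p = 5^3 mod 11 = 4.
Step 4: Bob computes s = A^b mod p = 4^6 mod 11 = 4.
Both sides agree: shared secret = 4.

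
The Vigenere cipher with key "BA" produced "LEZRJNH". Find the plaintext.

Step 1: Extend key: BABABAB
Step 2: Decrypt each letter (c - k) mod 26:
  L(11) - B(1) = (11-1) mod 26 = 10 = K
  E(4) - A(0) = (4-0) mod 26 = 4 = E
  Z(25) - B(1) = (25-1) mod 26 = 24 = Y
  R(17) - A(0) = (17-0) mod 26 = 17 = R
  J(9) - B(1) = (9-1) mod 26 = 8 = I
  N(13) - A(0) = (13-0) mod 26 = 13 = N
  H(7) - B(1) = (7-1) mod 26 = 6 = G
Plaintext: KEYRING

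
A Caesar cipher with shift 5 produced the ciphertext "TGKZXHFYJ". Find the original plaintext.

Step 1: Reverse the shift by subtracting 5 from each letter position.
  T (position 19) -> position (19-5) mod 26 = 14 -> O
  G (position 6) -> position (6-5) mod 26 = 1 -> B
  K (position 10) -> position (10-5) mod 26 = 5 -> F
  Z (position 25) -> position (25-5) mod 26 = 20 -> U
  X (position 23) -> position (23-5) mod 26 = 18 -> S
  H (position 7) -> position (7-5) mod 26 = 2 -> C
  F (position 5) -> position (5-5) mod 26 = 0 -> A
  Y (position 24) -> position (24-5) mod 26 = 19 -> T
  J (position 9) -> position (9-5) mod 26 = 4 -> E
Decrypted message: OBFUSCATE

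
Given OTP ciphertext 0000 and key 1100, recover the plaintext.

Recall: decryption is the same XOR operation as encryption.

Step 1: XOR ciphertext with key:
  Ciphertext: 0000
  Key:        1100
  XOR:        1100
Step 2: Plaintext = 1100 = 12 in decimal.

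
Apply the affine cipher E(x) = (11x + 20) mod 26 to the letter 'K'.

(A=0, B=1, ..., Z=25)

Step 1: Convert 'K' to number: x = 10.
Step 2: E(10) = (11 * 10 + 20) mod 26 = 130 mod 26 = 0.
Step 3: Convert 0 back to letter: A.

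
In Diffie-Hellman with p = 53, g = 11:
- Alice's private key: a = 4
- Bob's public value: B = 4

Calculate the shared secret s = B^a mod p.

Step 1: s = B^a mod p = 4^4 mod 53.
  4^1 mod 53 = 4
  4^2 mod 53 = (4 * 4) mod 53 = 16
  4^3 mod 53 = (16 * 4) mod 53 = 11
  4^4 mod 53 = (11 * 4) mod 53 = 44
Result: shared secret = 44.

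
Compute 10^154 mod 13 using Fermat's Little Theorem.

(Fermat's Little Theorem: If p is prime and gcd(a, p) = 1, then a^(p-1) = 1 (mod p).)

Step 1: Since 13 is prime, by Fermat's Little Theorem: 10^12 = 1 (mod 13).
Step 2: Reduce exponent: 154 mod 12 = 10.
Step 3: So 10^154 = 10^10 (mod 13).
Step 4: 10^10 mod 13 = 3.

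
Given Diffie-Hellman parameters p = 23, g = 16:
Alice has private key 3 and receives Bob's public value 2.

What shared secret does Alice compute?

Step 1: s = B^a mod p = 2^3 mod 23.
  2^1 mod 23 = 2
  2^2 mod 23 = (2 * 2) mod 23 = 4
  2^3 mod 23 = (4 * 2) mod 23 = 8
Result: shared secret = 8.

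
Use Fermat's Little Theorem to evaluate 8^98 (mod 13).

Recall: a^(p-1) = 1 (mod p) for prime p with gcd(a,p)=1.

Step 1: Since 13 is prime, by Fermat's Little Theorem: 8^12 = 1 (mod 13).
Step 2: Reduce exponent: 98 mod 12 = 2.
Step 3: So 8^98 = 8^2 (mod 13).
Step 4: 8^2 mod 13 = 12.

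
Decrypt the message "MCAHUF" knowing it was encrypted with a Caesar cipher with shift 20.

Step 1: Reverse the shift by subtracting 20 from each letter position.
  M (position 12) -> position (12-20) mod 26 = 18 -> S
  C (position 2) -> position (2-20) mod 26 = 8 -> I
  A (position 0) -> position (0-20) mod 26 = 6 -> G
  H (position 7) -> position (7-20) mod 26 = 13 -> N
  U (position 20) -> position (20-20) mod 26 = 0 -> A
  F (position 5) -> position (5-20) mod 26 = 11 -> L
Decrypted message: SIGNAL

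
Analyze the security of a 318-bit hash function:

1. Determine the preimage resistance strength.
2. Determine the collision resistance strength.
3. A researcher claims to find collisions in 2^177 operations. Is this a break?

Step 1: Preimage resistance requires brute-force of 2^318 operations.
Step 2: Collision resistance (birthday bound) = 2^(318/2) = 2^159.
Step 3: The claimed attack costs 2^177 operations.
Step 4: Since 2^177 >= 2^159, the claimed attack is no faster than the generic birthday attack, so this does not break collision resistance.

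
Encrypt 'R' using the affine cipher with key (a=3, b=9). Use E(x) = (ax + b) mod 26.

Step 1: Convert 'R' to number: x = 17.
Step 2: E(17) = (3 * 17 + 9) mod 26 = 60 mod 26 = 8.
Step 3: Convert 8 back to letter: I.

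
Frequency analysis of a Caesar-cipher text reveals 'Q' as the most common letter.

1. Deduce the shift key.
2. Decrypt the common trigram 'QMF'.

Step 1: In English, 'E' is the most frequent letter (12.7%).
Step 2: The most frequent ciphertext letter is 'Q' (position 16).
Step 3: Shift = (16 - 4) mod 26 = 12.
Step 4: Decrypt 'QMF' by shifting back 12:
  Q -> E
  M -> A
  F -> T
Step 5: 'QMF' decrypts to 'EAT'.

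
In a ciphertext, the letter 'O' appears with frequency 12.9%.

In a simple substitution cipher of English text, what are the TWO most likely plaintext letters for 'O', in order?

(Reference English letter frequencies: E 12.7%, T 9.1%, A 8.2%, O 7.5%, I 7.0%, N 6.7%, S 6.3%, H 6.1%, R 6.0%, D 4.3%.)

Step 1: Observed frequency of 'O' is 12.9%.
Step 2: Compute distances to each reference frequency and sort:
  E (12.7%): difference = 0.2% <-- BEST
  T (9.1%): difference = 3.8% <-- RUNNER-UP
  A (8.2%): difference = 4.7%
  O (7.5%): difference = 5.4%
  I (7.0%): difference = 5.9%
Step 3: Most likely is 'E' (12.7%, diff 0.2%); second most likely is 'T' (9.1%, diff 3.8%).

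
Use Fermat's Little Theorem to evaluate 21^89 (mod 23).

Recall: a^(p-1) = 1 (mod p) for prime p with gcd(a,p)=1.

Step 1: Since 23 is prime, by Fermat's Little Theorem: 21^22 = 1 (mod 23).
Step 2: Reduce exponent: 89 mod 22 = 1.
Step 3: So 21^89 = 21^1 (mod 23).
Step 4: 21^1 mod 23 = 21.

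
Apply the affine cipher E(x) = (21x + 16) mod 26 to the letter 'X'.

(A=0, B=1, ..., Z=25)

Step 1: Convert 'X' to number: x = 23.
Step 2: E(23) = (21 * 23 + 16) mod 26 = 499 mod 26 = 5.
Step 3: Convert 5 back to letter: F.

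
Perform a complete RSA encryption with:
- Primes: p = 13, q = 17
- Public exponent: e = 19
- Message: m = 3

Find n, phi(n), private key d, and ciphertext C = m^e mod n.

Step 1: n = 13 * 17 = 221.
Step 2: phi(n) = (13-1)(17-1) = 12 * 16 = 192.
Step 3: Find d = 19^(-1) mod 192 = 91.
  Verify: 19 * 91 = 1729 = 1 (mod 192).
Step 4: C = 3^19 mod 221 = 146.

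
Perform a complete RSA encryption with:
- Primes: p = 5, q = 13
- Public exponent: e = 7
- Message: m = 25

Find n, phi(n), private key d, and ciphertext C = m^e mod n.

Step 1: n = 5 * 13 = 65.
Step 2: phi(n) = (5-1)(13-1) = 4 * 12 = 48.
Step 3: Find d = 7^(-1) mod 48 = 7.
  Verify: 7 * 7 = 49 = 1 (mod 48).
Step 4: C = 25^7 mod 65 = 25.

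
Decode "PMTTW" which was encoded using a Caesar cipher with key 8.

Step 1: Reverse the shift by subtracting 8 from each letter position.
  P (position 15) -> position (15-8) mod 26 = 7 -> H
  M (position 12) -> position (12-8) mod 26 = 4 -> E
  T (position 19) -> position (19-8) mod 26 = 11 -> L
  T (position 19) -> position (19-8) mod 26 = 11 -> L
  W (position 22) -> position (22-8) mod 26 = 14 -> O
Decrypted message: HELLO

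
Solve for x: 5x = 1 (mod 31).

Step 1: We need x such that 5 * x = 1 (mod 31).
Step 2: Using the extended Euclidean algorithm or trial:
  5 * 25 = 125 = 4 * 31 + 1.
Step 3: Since 125 mod 31 = 1, the inverse is x = 25.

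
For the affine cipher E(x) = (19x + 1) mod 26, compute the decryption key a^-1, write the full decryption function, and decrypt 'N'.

Step 1: Find a^-1, the modular inverse of 19 mod 26.
Step 2: We need 19 * a^-1 = 1 (mod 26).
Step 3: 19 * 11 = 209 = 8 * 26 + 1, so a^-1 = 11.
Step 4: D(y) = 11(y - 1) mod 26.
Step 5: Apply to 'N' (y = 13): D(13) = 11 * (13 - 1) mod 26 = 11 * 12 mod 26 = 2 -> 'C'.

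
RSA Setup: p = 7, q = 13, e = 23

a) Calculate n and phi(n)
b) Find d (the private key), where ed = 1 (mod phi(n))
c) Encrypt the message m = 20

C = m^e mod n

Step 1: n = 7 * 13 = 91.
Step 2: phi(n) = (7-1)(13-1) = 6 * 12 = 72.
Step 3: Find d = 23^(-1) mod 72 = 47.
  Verify: 23 * 47 = 1081 = 1 (mod 72).
Step 4: C = 20^23 mod 91 = 41.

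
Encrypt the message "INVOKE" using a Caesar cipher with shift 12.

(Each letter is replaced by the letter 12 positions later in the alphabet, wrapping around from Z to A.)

Step 1: For each letter, shift forward by 12 positions (mod 26).
  I (position 8) -> position (8+12) mod 26 = 20 -> U
  N (position 13) -> position (13+12) mod 26 = 25 -> Z
  V (position 21) -> position (21+12) mod 26 = 7 -> H
  O (position 14) -> position (14+12) mod 26 = 0 -> A
  K (position 10) -> position (10+12) mod 26 = 22 -> W
  E (position 4) -> position (4+12) mod 26 = 16 -> Q
Result: UZHAWQ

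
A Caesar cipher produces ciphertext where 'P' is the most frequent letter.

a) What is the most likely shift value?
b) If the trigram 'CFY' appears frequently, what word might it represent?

Step 1: In English, 'E' is the most frequent letter (12.7%).
Step 2: The most frequent ciphertext letter is 'P' (position 15).
Step 3: Shift = (15 - 4) mod 26 = 11.
Step 4: Decrypt 'CFY' by shifting back 11:
  C -> R
  F -> U
  Y -> N
Step 5: 'CFY' decrypts to 'RUN'.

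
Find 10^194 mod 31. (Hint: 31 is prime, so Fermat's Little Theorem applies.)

Step 1: Since 31 is prime, by Fermat's Little Theorem: 10^30 = 1 (mod 31).
Step 2: Reduce exponent: 194 mod 30 = 14.
Step 3: So 10^194 = 10^14 (mod 31).
Step 4: 10^14 mod 31 = 28.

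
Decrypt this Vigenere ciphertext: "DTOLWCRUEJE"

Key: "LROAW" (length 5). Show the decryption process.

Step 1: Key 'LROAW' has length 5. Extended key: LROAWLROAWL
Step 2: Decrypt each position:
  D(3) - L(11) = 18 = S
  T(19) - R(17) = 2 = C
  O(14) - O(14) = 0 = A
  L(11) - A(0) = 11 = L
  W(22) - W(22) = 0 = A
  C(2) - L(11) = 17 = R
  R(17) - R(17) = 0 = A
  U(20) - O(14) = 6 = G
  E(4) - A(0) = 4 = E
  J(9) - W(22) = 13 = N
  E(4) - L(11) = 19 = T
Plaintext: SCALARAGENT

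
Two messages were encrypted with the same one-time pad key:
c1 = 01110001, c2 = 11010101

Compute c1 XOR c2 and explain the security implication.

Step 1: c1 XOR c2 = (m1 XOR k) XOR (m2 XOR k).
Step 2: By XOR associativity/commutativity: = m1 XOR m2 XOR k XOR k = m1 XOR m2.
Step 3: 01110001 XOR 11010101 = 10100100 = 164.
Step 4: The key cancels out! An attacker learns m1 XOR m2 = 164, revealing the relationship between plaintexts.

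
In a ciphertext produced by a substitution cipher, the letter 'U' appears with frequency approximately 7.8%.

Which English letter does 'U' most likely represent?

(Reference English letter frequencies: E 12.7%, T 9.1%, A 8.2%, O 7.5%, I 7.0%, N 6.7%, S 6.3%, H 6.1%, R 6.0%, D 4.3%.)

Step 1: The observed frequency is 7.8%.
Step 2: Compare with English frequencies:
  E: 12.7% (difference: 4.9%)
  T: 9.1% (difference: 1.3%)
  A: 8.2% (difference: 0.4%)
  O: 7.5% (difference: 0.3%) <-- closest
  I: 7.0% (difference: 0.8%)
  N: 6.7% (difference: 1.1%)
  S: 6.3% (difference: 1.5%)
  H: 6.1% (difference: 1.7%)
  R: 6.0% (difference: 1.8%)
  D: 4.3% (difference: 3.5%)
Step 3: 'U' most likely represents 'O' (frequency 7.5%).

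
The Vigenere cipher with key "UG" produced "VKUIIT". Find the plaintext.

Step 1: Extend key: UGUGUG
Step 2: Decrypt each letter (c - k) mod 26:
  V(21) - U(20) = (21-20) mod 26 = 1 = B
  K(10) - G(6) = (10-6) mod 26 = 4 = E
  U(20) - U(20) = (20-20) mod 26 = 0 = A
  I(8) - G(6) = (8-6) mod 26 = 2 = C
  I(8) - U(20) = (8-20) mod 26 = 14 = O
  T(19) - G(6) = (19-6) mod 26 = 13 = N
Plaintext: BEACON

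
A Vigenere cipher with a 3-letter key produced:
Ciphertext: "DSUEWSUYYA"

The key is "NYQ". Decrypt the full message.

Step 1: Key 'NYQ' has length 3. Extended key: NYQNYQNYQN
Step 2: Decrypt each position:
  D(3) - N(13) = 16 = Q
  S(18) - Y(24) = 20 = U
  U(20) - Q(16) = 4 = E
  E(4) - N(13) = 17 = R
  W(22) - Y(24) = 24 = Y
  S(18) - Q(16) = 2 = C
  U(20) - N(13) = 7 = H
  Y(24) - Y(24) = 0 = A
  Y(24) - Q(16) = 8 = I
  A(0) - N(13) = 13 = N
Plaintext: QUERYCHAIN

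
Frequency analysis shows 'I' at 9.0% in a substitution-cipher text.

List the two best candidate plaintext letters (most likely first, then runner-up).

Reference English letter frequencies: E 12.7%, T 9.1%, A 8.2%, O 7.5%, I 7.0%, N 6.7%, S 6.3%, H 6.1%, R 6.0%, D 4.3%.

Step 1: Observed frequency of 'I' is 9.0%.
Step 2: Compute distances to each reference frequency and sort:
  T (9.1%): difference = 0.1% <-- BEST
  A (8.2%): difference = 0.8% <-- RUNNER-UP
  O (7.5%): difference = 1.5%
  I (7.0%): difference = 2.0%
  N (6.7%): difference = 2.3%
Step 3: Most likely is 'T' (9.1%, diff 0.1%); second most likely is 'A' (8.2%, diff 0.8%).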